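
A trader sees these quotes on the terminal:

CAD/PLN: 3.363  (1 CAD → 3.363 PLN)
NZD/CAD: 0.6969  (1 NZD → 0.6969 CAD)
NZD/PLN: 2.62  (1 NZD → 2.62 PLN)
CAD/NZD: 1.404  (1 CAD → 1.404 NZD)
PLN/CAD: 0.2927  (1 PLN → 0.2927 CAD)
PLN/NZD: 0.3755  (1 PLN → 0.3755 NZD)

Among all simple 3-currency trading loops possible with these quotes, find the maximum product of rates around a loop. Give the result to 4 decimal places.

CAD→NZD→PLN→CAD: 1.404 × 2.62 × 0.2927 = 1.07669
CAD→PLN→NZD→CAD: 3.363 × 0.3755 × 0.6969 = 0.88005
Maximum is CAD→NZD→PLN→CAD at 1.0767; arbitrage exists.

1.0767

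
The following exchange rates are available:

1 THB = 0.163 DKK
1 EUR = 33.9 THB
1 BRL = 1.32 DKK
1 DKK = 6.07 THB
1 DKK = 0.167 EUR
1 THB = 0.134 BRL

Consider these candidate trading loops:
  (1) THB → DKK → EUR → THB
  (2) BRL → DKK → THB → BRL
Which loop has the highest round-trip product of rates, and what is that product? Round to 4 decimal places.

(1) 0.163 × 0.167 × 33.9 = 0.92279
(2) 1.32 × 6.07 × 0.134 = 1.07366
Highest is cycle (2) at 1.0737 (>1, arbitrage).

1.0737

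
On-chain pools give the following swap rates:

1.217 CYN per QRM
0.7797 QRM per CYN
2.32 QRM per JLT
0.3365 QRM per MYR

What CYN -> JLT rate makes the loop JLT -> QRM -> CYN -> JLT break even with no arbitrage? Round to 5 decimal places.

0.35418

Known legs of the cycle: 2.32 × 1.217 = 2.82344
For no arbitrage the full-cycle product must be 1, so the missing rate is 1 / 2.82344 ≈ 0.3541779.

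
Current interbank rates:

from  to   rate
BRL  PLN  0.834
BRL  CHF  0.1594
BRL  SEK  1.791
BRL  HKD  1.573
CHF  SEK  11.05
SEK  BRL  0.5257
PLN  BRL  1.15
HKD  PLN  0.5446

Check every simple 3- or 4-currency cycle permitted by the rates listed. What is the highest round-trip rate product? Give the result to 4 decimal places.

BRL→HKD→PLN→BRL: 1.573 × 0.5446 × 1.15 = 0.98515
BRL→CHF→SEK→BRL: 0.1594 × 11.05 × 0.5257 = 0.92595
Maximum is BRL→HKD→PLN→BRL at 0.9852; no arbitrage — every cycle loses value.

0.9852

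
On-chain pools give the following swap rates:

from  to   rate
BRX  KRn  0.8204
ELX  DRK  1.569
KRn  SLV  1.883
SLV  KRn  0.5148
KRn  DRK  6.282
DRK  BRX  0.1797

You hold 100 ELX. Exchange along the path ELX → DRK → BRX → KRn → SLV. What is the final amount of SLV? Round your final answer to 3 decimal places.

100 ELX × 1.569 = 156.9 DRK
156.9 DRK × 0.1797 = 28.19493 BRX
28.19493 BRX × 0.8204 = 23.131120572 KRn
23.131120572 KRn × 1.883 = 43.555900037076 SLV

43.556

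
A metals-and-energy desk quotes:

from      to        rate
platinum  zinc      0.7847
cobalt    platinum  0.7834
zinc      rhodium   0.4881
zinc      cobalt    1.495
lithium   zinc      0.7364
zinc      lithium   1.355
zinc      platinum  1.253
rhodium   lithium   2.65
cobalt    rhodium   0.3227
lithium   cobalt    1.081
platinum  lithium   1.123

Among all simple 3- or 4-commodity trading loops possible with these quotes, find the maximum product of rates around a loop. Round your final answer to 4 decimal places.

platinum→lithium→zinc→platinum: 1.123 × 0.7364 × 1.253 = 1.03620
cobalt→platinum→lithium→zinc→cobalt: 0.7834 × 1.123 × 0.7364 × 1.495 = 0.96854
rhodium→lithium→zinc→rhodium: 2.65 × 0.7364 × 0.4881 = 0.95251
cobalt→platinum→lithium→cobalt: 0.7834 × 1.123 × 1.081 = 0.95102
cobalt→rhodium→lithium→zinc→cobalt: 0.3227 × 2.65 × 0.7364 × 1.495 = 0.94146
cobalt→rhodium→lithium→cobalt: 0.3227 × 2.65 × 1.081 = 0.92442
cobalt→platinum→zinc→cobalt: 0.7834 × 0.7847 × 1.495 = 0.91903
cobalt→platinum→zinc→lithium→cobalt: 0.7834 × 0.7847 × 1.355 × 1.081 = 0.90043
Maximum is platinum→lithium→zinc→platinum at 1.0362; arbitrage exists.

1.0362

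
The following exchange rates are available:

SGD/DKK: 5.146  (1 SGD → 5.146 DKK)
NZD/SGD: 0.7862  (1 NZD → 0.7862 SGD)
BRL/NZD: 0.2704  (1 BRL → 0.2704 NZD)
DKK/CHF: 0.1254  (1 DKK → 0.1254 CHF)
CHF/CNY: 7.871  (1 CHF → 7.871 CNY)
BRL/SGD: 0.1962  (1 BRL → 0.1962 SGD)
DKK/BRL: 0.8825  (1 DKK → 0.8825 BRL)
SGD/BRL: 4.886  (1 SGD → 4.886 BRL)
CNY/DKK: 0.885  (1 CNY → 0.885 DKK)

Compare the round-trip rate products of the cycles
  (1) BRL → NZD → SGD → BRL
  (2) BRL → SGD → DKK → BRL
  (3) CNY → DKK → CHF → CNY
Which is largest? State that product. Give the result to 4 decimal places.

(1) 0.2704 × 0.7862 × 4.886 = 1.03871
(2) 0.1962 × 5.146 × 0.8825 = 0.89101
(3) 0.885 × 0.1254 × 7.871 = 0.87352
Highest is cycle (1) at 1.0387 (>1, arbitrage).

1.0387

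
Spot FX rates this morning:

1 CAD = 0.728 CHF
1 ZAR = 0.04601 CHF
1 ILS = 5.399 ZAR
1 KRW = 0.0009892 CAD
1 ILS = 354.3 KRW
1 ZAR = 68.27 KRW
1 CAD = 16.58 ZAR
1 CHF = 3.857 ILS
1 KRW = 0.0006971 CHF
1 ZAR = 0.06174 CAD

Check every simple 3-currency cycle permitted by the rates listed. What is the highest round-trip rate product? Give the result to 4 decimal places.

KRW→CAD→ZAR→KRW: 0.0009892 × 16.58 × 68.27 = 1.11969
CHF→ILS→ZAR→CHF: 3.857 × 5.399 × 0.04601 = 0.95811
KRW→CHF→ILS→KRW: 0.0006971 × 3.857 × 354.3 = 0.95261
Maximum is KRW→CAD→ZAR→KRW at 1.1197; arbitrage exists.

1.1197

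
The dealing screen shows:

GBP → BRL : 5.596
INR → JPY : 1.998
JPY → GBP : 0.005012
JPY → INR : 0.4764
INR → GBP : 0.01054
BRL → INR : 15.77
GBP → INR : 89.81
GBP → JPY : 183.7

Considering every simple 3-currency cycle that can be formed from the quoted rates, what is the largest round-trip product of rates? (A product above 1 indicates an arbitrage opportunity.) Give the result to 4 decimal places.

BRL→INR→GBP→BRL: 15.77 × 0.01054 × 5.596 = 0.93014
JPY→INR→GBP→JPY: 0.4764 × 0.01054 × 183.7 = 0.92240
JPY→GBP→INR→JPY: 0.005012 × 89.81 × 1.998 = 0.89936
Maximum is BRL→INR→GBP→BRL at 0.9301; no arbitrage — every cycle loses value.

0.9301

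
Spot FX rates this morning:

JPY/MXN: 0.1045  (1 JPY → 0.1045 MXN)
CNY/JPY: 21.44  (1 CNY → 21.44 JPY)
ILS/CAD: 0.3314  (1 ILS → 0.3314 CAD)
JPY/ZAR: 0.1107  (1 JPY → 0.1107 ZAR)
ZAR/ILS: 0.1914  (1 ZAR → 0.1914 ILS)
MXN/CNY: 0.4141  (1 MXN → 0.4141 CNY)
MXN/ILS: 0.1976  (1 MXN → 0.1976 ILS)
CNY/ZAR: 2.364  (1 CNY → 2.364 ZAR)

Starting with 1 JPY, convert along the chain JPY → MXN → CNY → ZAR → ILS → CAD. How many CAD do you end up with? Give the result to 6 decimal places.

0.006489

1 JPY × 0.1045 = 0.1045 MXN
0.1045 MXN × 0.4141 = 0.04327345 CNY
0.04327345 CNY × 2.364 = 0.1022984358 ZAR
0.1022984358 ZAR × 0.1914 = 0.01957992061212 ILS
0.01957992061212 ILS × 0.3314 = 0.006488785690856568 CAD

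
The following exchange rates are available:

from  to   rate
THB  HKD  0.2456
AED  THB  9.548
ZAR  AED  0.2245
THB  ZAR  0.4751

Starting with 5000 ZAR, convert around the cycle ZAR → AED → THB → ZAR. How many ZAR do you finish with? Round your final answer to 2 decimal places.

5000 ZAR × 0.2245 = 1122.5 AED
1122.5 AED × 9.548 = 10717.63 THB
10717.63 THB × 0.4751 = 5091.946013 ZAR

5091.95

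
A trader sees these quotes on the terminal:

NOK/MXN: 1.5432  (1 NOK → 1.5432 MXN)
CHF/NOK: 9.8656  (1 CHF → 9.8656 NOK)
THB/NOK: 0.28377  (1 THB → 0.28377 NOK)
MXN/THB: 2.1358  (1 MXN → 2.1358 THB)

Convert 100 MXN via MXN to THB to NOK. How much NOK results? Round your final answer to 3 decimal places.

60.608

100 MXN × 2.1358 = 213.58 THB
213.58 THB × 0.28377 = 60.6075966 NOK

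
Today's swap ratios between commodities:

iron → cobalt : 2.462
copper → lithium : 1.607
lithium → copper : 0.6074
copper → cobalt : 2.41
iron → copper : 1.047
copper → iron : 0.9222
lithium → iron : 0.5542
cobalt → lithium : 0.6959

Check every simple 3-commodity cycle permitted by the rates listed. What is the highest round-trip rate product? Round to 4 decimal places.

1.0187

cobalt→lithium→copper→cobalt: 0.6959 × 0.6074 × 2.41 = 1.01868
cobalt→lithium→iron→cobalt: 0.6959 × 0.5542 × 2.462 = 0.94951
copper→lithium→iron→copper: 1.607 × 0.5542 × 1.047 = 0.93246
Maximum is cobalt→lithium→copper→cobalt at 1.0187; arbitrage exists.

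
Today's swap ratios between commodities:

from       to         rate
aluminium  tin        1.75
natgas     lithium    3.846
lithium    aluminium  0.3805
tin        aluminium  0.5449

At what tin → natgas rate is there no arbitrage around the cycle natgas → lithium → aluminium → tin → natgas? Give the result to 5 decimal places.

Known legs of the cycle: 3.846 × 0.3805 × 1.75 = 2.56095525
For no arbitrage the full-cycle product must be 1, so the missing rate is 1 / 2.56095525 ≈ 0.3904793.

0.39048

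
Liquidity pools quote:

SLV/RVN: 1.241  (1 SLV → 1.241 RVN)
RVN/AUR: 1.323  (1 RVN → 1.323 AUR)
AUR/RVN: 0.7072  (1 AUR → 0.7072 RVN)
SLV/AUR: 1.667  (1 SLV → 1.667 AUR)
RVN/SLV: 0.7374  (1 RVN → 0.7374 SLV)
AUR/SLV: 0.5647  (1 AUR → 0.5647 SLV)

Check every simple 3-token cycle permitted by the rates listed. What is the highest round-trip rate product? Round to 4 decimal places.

AUR→SLV→RVN→AUR: 0.5647 × 1.241 × 1.323 = 0.92715
AUR→RVN→SLV→AUR: 0.7072 × 0.7374 × 1.667 = 0.86932
Maximum is AUR→SLV→RVN→AUR at 0.9271; no arbitrage — every cycle loses value.

0.9271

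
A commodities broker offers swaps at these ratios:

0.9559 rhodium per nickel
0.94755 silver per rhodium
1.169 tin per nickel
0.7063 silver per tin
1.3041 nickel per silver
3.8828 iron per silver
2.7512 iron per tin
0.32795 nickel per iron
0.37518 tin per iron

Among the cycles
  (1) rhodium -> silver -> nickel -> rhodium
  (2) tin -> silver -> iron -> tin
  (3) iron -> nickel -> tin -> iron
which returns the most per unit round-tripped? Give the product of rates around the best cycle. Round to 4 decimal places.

(1) 0.94755 × 1.3041 × 0.9559 = 1.18121
(2) 0.7063 × 3.8828 × 0.37518 = 1.02890
(3) 0.32795 × 1.169 × 2.7512 = 1.05474
Highest is cycle (1) at 1.1812 (>1, arbitrage).

1.1812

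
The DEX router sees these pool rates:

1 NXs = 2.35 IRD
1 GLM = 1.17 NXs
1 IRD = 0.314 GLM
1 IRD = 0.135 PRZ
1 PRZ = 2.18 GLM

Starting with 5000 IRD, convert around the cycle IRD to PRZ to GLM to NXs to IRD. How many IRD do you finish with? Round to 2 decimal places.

4045.89

5000 IRD × 0.135 = 675 PRZ
675 PRZ × 2.18 = 1471.5 GLM
1471.5 GLM × 1.17 = 1721.655 NXs
1721.655 NXs × 2.35 = 4045.88925 IRD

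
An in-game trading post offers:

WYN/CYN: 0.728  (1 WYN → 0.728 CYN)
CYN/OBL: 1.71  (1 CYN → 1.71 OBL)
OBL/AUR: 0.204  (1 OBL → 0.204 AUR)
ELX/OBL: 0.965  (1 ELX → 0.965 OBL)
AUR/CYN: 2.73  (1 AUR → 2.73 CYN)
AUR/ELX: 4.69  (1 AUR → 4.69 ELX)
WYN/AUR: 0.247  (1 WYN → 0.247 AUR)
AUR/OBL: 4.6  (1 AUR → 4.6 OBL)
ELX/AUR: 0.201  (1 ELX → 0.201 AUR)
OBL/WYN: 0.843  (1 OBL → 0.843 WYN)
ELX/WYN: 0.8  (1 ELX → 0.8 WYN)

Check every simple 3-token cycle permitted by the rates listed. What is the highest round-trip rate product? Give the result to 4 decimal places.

1.0494

WYN→CYN→OBL→WYN: 0.728 × 1.71 × 0.843 = 1.04943
WYN→AUR→OBL→WYN: 0.247 × 4.6 × 0.843 = 0.95782
AUR→CYN→OBL→AUR: 2.73 × 1.71 × 0.204 = 0.95233
ELX→WYN→AUR→ELX: 0.8 × 0.247 × 4.69 = 0.92674
ELX→OBL→AUR→ELX: 0.965 × 0.204 × 4.69 = 0.92327
Maximum is WYN→CYN→OBL→WYN at 1.0494; arbitrage exists.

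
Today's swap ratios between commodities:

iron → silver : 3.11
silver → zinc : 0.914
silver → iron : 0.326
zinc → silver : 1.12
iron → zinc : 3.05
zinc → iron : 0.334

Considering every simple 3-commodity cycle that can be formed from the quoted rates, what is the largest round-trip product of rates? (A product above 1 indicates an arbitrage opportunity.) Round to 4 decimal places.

iron→zinc→silver→iron: 3.05 × 1.12 × 0.326 = 1.11362
iron→silver→zinc→iron: 3.11 × 0.914 × 0.334 = 0.94941
Maximum is iron→zinc→silver→iron at 1.1136; arbitrage exists.

1.1136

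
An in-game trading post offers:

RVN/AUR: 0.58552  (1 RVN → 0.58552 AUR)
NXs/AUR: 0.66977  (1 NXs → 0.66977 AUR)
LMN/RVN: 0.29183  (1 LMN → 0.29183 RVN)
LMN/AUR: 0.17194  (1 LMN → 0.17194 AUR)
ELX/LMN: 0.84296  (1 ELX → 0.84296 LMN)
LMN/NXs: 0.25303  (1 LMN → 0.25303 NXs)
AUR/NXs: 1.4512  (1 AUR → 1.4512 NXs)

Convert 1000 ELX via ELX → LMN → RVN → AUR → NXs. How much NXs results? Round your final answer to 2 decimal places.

1000 ELX × 0.84296 = 842.96 LMN
842.96 LMN × 0.29183 = 246.0010168 RVN
246.0010168 RVN × 0.58552 = 144.038515356736 AUR
144.038515356736 AUR × 1.4512 = 209.0286934856952832 NXs

209.03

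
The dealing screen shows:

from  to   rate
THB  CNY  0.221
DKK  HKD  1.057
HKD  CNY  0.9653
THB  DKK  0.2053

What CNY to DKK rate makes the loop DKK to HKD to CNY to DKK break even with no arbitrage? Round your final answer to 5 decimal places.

Known legs of the cycle: 1.057 × 0.9653 = 1.0203221
For no arbitrage the full-cycle product must be 1, so the missing rate is 1 / 1.0203221 ≈ 0.9800827.

0.98008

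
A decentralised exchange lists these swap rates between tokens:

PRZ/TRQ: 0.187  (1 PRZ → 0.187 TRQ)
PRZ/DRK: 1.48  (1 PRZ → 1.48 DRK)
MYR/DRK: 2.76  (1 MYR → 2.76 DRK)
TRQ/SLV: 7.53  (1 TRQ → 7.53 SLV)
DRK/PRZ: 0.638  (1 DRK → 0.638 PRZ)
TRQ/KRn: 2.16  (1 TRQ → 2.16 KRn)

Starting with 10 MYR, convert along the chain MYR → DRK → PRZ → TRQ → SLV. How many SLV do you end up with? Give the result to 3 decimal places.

24.795

10 MYR × 2.76 = 27.6 DRK
27.6 DRK × 0.638 = 17.6088 PRZ
17.6088 PRZ × 0.187 = 3.2928456 TRQ
3.2928456 TRQ × 7.53 = 24.795127368 SLV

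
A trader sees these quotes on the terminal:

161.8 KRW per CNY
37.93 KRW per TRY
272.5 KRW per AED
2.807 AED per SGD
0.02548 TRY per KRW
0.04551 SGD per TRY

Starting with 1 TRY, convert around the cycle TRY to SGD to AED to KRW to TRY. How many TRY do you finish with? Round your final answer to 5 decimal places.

1 TRY × 0.04551 = 0.04551 SGD
0.04551 SGD × 2.807 = 0.12774657 AED
0.12774657 AED × 272.5 = 34.810940325 KRW
34.810940325 KRW × 0.02548 = 0.886982759481 TRY

0.88698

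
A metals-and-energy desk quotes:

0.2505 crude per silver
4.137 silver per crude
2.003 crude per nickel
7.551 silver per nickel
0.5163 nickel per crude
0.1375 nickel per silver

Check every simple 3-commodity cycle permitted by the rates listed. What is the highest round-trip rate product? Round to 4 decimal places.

nickel→crude→silver→nickel: 2.003 × 4.137 × 0.1375 = 1.13938
nickel→silver→crude→nickel: 7.551 × 0.2505 × 0.5163 = 0.97659
Maximum is nickel→crude→silver→nickel at 1.1394; arbitrage exists.

1.1394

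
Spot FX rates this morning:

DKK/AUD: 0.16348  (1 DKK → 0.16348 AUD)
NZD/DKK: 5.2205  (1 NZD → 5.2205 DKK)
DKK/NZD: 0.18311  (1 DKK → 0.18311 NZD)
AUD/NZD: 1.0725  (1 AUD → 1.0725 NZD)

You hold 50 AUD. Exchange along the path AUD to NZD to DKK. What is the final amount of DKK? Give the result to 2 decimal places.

279.95

50 AUD × 1.0725 = 53.625 NZD
53.625 NZD × 5.2205 = 279.9493125 DKK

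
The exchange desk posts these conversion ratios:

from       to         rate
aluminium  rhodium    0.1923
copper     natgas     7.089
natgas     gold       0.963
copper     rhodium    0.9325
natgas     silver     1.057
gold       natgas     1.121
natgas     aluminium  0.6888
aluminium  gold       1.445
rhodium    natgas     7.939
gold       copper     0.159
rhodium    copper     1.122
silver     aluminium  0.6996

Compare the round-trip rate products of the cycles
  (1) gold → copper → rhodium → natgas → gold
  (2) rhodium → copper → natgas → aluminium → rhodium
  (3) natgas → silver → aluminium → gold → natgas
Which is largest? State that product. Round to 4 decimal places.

1.1978

(1) 0.159 × 0.9325 × 7.939 × 0.963 = 1.13354
(2) 1.122 × 7.089 × 0.6888 × 0.1923 = 1.05354
(3) 1.057 × 0.6996 × 1.445 × 1.121 = 1.19784
Highest is cycle (3) at 1.1978 (>1, arbitrage).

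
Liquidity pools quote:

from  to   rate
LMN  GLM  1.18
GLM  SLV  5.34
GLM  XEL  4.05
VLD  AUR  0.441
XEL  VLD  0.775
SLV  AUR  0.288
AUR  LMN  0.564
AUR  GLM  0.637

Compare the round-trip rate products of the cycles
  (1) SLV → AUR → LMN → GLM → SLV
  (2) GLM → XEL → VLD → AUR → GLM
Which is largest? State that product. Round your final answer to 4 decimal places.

1.0235

(1) 0.288 × 0.564 × 1.18 × 5.34 = 1.02352
(2) 4.05 × 0.775 × 0.441 × 0.637 = 0.88173
Highest is cycle (1) at 1.0235 (>1, arbitrage).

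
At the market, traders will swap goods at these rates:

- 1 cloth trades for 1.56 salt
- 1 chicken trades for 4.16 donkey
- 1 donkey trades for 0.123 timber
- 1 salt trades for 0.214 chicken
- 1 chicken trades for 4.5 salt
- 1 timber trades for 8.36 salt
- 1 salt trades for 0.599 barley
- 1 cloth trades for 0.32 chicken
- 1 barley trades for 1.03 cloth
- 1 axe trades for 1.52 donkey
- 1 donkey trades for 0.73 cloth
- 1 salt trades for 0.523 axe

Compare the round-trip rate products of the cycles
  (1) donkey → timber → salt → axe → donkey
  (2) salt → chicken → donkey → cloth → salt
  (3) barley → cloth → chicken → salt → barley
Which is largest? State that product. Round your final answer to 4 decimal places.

(1) 0.123 × 8.36 × 0.523 × 1.52 = 0.81744
(2) 0.214 × 4.16 × 0.73 × 1.56 = 1.01381
(3) 1.03 × 0.32 × 4.5 × 0.599 = 0.88844
Highest is cycle (2) at 1.0138 (>1, arbitrage).

1.0138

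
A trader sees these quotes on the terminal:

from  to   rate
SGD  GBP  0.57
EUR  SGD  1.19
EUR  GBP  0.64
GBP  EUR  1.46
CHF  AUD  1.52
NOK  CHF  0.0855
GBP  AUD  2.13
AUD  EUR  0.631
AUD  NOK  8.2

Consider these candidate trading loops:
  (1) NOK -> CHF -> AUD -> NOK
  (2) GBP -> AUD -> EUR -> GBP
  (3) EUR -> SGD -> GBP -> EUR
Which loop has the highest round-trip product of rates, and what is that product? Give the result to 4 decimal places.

1.0657

(1) 0.0855 × 1.52 × 8.2 = 1.06567
(2) 2.13 × 0.631 × 0.64 = 0.86018
(3) 1.19 × 0.57 × 1.46 = 0.99032
Highest is cycle (1) at 1.0657 (>1, arbitrage).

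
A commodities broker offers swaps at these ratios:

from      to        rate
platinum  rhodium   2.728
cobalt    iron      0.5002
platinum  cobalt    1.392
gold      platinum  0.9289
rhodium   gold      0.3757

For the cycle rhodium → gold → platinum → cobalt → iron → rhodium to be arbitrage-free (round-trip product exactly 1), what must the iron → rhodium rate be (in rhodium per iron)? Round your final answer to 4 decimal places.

Known legs of the cycle: 0.3757 × 0.9289 × 1.392 × 0.5002 = 0.242992618264032
For no arbitrage the full-cycle product must be 1, so the missing rate is 1 / 0.242992618264032 ≈ 4.115351.

4.1154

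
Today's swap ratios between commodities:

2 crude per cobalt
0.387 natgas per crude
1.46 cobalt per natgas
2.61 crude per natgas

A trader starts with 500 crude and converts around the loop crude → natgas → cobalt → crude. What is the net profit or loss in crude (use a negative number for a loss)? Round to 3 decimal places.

65.020

500 crude × 0.387 = 193.5 natgas
193.5 natgas × 1.46 = 282.51 cobalt
282.51 cobalt × 2 = 565.02 crude
Net change: 565.02 − 500 = 65.02 crude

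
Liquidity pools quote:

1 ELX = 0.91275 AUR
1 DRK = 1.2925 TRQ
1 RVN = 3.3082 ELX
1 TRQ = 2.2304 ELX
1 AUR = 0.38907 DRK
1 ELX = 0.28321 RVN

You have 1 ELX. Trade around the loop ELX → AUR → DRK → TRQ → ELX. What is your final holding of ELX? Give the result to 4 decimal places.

1.0237

1 ELX × 0.91275 = 0.91275 AUR
0.91275 AUR × 0.38907 = 0.3551236425 DRK
0.3551236425 DRK × 1.2925 = 0.45899730793125 TRQ
0.45899730793125 TRQ × 2.2304 = 1.02374759560986 ELX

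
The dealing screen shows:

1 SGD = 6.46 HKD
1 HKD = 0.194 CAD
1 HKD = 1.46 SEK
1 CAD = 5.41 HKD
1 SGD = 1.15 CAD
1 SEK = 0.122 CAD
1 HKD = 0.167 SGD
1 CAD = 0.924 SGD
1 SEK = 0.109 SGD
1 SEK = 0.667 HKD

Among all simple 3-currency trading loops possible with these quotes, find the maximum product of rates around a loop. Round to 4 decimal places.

CAD→SGD→HKD→CAD: 0.924 × 6.46 × 0.194 = 1.15799
CAD→HKD→SGD→CAD: 5.41 × 0.167 × 1.15 = 1.03899
SEK→SGD→HKD→SEK: 0.109 × 6.46 × 1.46 = 1.02804
CAD→HKD→SEK→CAD: 5.41 × 1.46 × 0.122 = 0.96363
Maximum is CAD→SGD→HKD→CAD at 1.1580; arbitrage exists.

1.1580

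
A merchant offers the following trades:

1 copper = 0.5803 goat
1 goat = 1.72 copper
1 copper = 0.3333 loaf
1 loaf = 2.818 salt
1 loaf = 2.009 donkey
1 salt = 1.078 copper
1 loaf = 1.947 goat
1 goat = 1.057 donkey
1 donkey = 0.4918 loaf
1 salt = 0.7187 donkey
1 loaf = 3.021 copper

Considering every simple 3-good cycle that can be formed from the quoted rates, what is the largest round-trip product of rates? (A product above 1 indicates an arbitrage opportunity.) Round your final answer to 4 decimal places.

goat→copper→loaf→goat: 1.72 × 0.3333 × 1.947 = 1.11617
loaf→salt→copper→loaf: 2.818 × 1.078 × 0.3333 = 1.01250
donkey→loaf→goat→donkey: 0.4918 × 1.947 × 1.057 = 1.01211
donkey→loaf→salt→donkey: 0.4918 × 2.818 × 0.7187 = 0.99604
Maximum is goat→copper→loaf→goat at 1.1162; arbitrage exists.

1.1162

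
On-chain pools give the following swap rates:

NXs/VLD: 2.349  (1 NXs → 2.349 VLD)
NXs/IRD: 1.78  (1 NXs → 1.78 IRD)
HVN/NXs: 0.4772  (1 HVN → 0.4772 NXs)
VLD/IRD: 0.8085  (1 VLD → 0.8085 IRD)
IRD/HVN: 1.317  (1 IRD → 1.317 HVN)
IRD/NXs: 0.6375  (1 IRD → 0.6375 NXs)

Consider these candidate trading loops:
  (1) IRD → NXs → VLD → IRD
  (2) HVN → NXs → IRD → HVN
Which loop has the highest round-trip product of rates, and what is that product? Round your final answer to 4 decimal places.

(1) 0.6375 × 2.349 × 0.8085 = 1.21072
(2) 0.4772 × 1.78 × 1.317 = 1.11868
Highest is cycle (1) at 1.2107 (>1, arbitrage).

1.2107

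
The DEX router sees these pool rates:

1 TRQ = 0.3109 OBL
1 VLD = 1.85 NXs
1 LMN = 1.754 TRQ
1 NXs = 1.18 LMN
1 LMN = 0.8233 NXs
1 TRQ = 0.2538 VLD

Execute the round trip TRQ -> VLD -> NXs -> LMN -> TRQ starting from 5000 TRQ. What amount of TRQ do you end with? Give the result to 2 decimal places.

5000 TRQ × 0.2538 = 1269 VLD
1269 VLD × 1.85 = 2347.65 NXs
2347.65 NXs × 1.18 = 2770.227 LMN
2770.227 LMN × 1.754 = 4858.978158 TRQ

4858.98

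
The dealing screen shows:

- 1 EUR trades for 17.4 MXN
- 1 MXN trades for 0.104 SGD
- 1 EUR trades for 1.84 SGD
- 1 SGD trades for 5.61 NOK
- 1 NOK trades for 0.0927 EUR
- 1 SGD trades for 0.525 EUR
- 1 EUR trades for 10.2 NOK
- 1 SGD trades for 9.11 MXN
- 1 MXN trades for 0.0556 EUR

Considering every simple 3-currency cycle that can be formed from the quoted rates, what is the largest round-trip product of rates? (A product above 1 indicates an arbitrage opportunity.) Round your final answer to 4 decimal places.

0.9569

EUR→SGD→NOK→EUR: 1.84 × 5.61 × 0.0927 = 0.95689
EUR→MXN→SGD→EUR: 17.4 × 0.104 × 0.525 = 0.95004
EUR→SGD→MXN→EUR: 1.84 × 9.11 × 0.0556 = 0.93199
Maximum is EUR→SGD→NOK→EUR at 0.9569; no arbitrage — every cycle loses value.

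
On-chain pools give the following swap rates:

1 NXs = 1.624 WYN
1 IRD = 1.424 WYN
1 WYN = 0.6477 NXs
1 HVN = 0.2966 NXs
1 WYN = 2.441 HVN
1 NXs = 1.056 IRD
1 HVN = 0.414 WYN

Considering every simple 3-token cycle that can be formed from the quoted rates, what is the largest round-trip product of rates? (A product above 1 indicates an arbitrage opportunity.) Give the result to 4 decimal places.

1.1758

NXs→WYN→HVN→NXs: 1.624 × 2.441 × 0.2966 = 1.17578
NXs→IRD→WYN→NXs: 1.056 × 1.424 × 0.6477 = 0.97397
Maximum is NXs→WYN→HVN→NXs at 1.1758; arbitrage exists.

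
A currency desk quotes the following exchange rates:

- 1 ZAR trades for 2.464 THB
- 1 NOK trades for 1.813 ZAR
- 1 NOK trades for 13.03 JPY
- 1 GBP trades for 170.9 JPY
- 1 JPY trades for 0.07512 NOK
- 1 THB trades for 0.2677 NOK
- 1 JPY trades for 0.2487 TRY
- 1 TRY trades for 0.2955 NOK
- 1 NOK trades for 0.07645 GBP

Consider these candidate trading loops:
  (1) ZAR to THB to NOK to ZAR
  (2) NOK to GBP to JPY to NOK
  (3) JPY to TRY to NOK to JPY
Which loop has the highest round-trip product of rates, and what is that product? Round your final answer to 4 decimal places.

(1) 2.464 × 0.2677 × 1.813 = 1.19588
(2) 0.07645 × 170.9 × 0.07512 = 0.98147
(3) 0.2487 × 0.2955 × 13.03 = 0.95759
Highest is cycle (1) at 1.1959 (>1, arbitrage).

1.1959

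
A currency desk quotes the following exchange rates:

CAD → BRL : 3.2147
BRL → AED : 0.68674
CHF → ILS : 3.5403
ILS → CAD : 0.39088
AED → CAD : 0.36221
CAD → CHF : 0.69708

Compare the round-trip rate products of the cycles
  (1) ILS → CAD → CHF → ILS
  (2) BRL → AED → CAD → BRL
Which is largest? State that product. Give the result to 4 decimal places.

(1) 0.39088 × 0.69708 × 3.5403 = 0.96464
(2) 0.68674 × 0.36221 × 3.2147 = 0.79964
Highest is cycle (1) at 0.9646 (≤1, no arbitrage).

0.9646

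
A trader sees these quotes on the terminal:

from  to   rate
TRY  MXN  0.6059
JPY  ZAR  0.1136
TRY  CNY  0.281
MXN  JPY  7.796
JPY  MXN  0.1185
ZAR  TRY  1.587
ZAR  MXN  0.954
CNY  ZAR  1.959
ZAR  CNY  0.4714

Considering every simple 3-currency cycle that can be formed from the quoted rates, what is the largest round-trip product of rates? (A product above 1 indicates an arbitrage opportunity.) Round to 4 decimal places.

TRY→CNY→ZAR→TRY: 0.281 × 1.959 × 1.587 = 0.87361
JPY→ZAR→MXN→JPY: 0.1136 × 0.954 × 7.796 = 0.84489
Maximum is TRY→CNY→ZAR→TRY at 0.8736; no arbitrage — every cycle loses value.

0.8736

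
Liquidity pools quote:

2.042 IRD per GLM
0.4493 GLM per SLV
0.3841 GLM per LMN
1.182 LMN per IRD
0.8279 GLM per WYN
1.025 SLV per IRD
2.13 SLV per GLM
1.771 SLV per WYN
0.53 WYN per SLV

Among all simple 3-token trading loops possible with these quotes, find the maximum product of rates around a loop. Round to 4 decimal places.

0.9404

IRD→SLV→GLM→IRD: 1.025 × 0.4493 × 2.042 = 0.94041
GLM→SLV→WYN→GLM: 2.13 × 0.53 × 0.8279 = 0.93462
IRD→LMN→GLM→IRD: 1.182 × 0.3841 × 2.042 = 0.92708
Maximum is IRD→SLV→GLM→IRD at 0.9404; no arbitrage — every cycle loses value.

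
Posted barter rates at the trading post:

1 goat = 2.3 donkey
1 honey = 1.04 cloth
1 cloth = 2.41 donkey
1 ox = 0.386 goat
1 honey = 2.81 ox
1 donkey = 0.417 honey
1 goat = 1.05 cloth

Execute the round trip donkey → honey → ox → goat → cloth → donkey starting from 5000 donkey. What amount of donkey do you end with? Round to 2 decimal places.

5722.77

5000 donkey × 0.417 = 2085 honey
2085 honey × 2.81 = 5858.85 ox
5858.85 ox × 0.386 = 2261.5161 goat
2261.5161 goat × 1.05 = 2374.591905 cloth
2374.591905 cloth × 2.41 = 5722.76649105 donkey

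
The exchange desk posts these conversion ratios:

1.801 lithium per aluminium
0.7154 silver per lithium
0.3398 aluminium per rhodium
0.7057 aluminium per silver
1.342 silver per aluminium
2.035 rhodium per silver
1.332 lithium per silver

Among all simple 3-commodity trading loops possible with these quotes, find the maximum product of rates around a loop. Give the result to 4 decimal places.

silver→rhodium→aluminium→silver: 2.035 × 0.3398 × 1.342 = 0.92798
silver→aluminium→lithium→silver: 0.7057 × 1.801 × 0.7154 = 0.90925
Maximum is silver→rhodium→aluminium→silver at 0.9280; no arbitrage — every cycle loses value.

0.9280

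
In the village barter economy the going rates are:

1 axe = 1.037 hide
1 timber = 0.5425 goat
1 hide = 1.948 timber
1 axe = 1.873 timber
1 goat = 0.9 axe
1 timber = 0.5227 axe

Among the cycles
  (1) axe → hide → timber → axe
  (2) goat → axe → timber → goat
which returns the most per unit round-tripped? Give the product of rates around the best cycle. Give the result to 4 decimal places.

1.0559

(1) 1.037 × 1.948 × 0.5227 = 1.05589
(2) 0.9 × 1.873 × 0.5425 = 0.91449
Highest is cycle (1) at 1.0559 (>1, arbitrage).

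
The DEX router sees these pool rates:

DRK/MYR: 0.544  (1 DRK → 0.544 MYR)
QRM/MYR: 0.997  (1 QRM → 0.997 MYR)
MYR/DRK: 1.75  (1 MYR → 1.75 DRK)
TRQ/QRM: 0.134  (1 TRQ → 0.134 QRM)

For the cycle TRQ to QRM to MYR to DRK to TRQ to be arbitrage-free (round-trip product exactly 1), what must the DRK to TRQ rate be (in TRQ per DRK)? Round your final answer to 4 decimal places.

Known legs of the cycle: 0.134 × 0.997 × 1.75 = 0.2337965
For no arbitrage the full-cycle product must be 1, so the missing rate is 1 / 0.2337965 ≈ 4.277224.

4.2772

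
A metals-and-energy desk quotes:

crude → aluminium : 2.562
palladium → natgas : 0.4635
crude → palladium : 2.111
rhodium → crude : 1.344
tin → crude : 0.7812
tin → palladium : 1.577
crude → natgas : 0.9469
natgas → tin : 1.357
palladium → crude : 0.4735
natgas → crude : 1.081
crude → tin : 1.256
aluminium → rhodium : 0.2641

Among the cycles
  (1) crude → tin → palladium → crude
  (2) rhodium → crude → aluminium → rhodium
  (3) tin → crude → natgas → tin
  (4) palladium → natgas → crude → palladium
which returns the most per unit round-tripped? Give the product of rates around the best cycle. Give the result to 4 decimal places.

(1) 1.256 × 1.577 × 0.4735 = 0.93787
(2) 1.344 × 2.562 × 0.2641 = 0.90938
(3) 0.7812 × 0.9469 × 1.357 = 1.00380
(4) 0.4635 × 1.081 × 2.111 = 1.05770
Highest is cycle (4) at 1.0577 (>1, arbitrage).

1.0577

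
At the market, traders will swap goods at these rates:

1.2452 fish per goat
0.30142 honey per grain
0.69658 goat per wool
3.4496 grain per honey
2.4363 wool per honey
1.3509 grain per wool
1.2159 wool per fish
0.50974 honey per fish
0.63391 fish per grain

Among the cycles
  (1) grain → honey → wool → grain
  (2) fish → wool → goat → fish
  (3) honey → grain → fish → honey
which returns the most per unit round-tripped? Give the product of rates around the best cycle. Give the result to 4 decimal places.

(1) 0.30142 × 2.4363 × 1.3509 = 0.99203
(2) 1.2159 × 0.69658 × 1.2452 = 1.05465
(3) 3.4496 × 0.63391 × 0.50974 = 1.11467
Highest is cycle (3) at 1.1147 (>1, arbitrage).

1.1147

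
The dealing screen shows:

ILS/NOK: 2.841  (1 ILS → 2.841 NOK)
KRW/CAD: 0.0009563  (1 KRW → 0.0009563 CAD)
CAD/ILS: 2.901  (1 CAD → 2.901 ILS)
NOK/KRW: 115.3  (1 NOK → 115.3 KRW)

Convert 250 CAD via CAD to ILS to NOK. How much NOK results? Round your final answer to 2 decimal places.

2060.44

250 CAD × 2.901 = 725.25 ILS
725.25 ILS × 2.841 = 2060.43525 NOK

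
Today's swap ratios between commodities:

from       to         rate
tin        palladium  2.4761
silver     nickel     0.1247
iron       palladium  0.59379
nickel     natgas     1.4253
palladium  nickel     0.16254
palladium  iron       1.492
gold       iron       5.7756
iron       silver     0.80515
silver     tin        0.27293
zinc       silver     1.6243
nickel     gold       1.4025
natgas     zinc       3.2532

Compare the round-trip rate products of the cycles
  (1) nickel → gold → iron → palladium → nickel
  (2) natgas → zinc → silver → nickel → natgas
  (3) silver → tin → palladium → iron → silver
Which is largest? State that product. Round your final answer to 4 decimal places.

(1) 1.4025 × 5.7756 × 0.59379 × 0.16254 = 0.78180
(2) 3.2532 × 1.6243 × 0.1247 × 1.4253 = 0.93918
(3) 0.27293 × 2.4761 × 1.492 × 0.80515 = 0.81183
Highest is cycle (2) at 0.9392 (≤1, no arbitrage).

0.9392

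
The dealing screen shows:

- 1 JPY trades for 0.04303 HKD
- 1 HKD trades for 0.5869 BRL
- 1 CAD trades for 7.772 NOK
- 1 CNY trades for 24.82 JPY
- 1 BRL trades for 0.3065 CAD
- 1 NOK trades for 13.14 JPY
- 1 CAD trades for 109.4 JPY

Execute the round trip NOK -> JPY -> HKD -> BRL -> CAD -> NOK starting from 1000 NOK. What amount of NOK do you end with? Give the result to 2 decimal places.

1000 NOK × 13.14 = 13140 JPY
13140 JPY × 0.04303 = 565.4142 HKD
565.4142 HKD × 0.5869 = 331.84159398 BRL
331.84159398 BRL × 0.3065 = 101.70944855487 CAD
101.70944855487 CAD × 7.772 = 790.48583416844964 NOK

790.49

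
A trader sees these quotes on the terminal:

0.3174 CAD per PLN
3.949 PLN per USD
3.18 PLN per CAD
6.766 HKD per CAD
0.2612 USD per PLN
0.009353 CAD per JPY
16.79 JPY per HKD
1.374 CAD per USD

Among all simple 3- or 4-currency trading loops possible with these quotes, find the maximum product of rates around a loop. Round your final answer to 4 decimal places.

1.1413

USD→CAD→PLN→USD: 1.374 × 3.18 × 0.2612 = 1.14127
HKD→JPY→CAD→HKD: 16.79 × 0.009353 × 6.766 = 1.06251
Maximum is USD→CAD→PLN→USD at 1.1413; arbitrage exists.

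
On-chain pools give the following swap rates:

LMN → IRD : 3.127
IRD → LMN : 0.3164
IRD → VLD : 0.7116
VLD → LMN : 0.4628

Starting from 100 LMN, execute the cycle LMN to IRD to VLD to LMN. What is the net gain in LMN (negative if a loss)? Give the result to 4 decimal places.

2.9810

100 LMN × 3.127 = 312.7 IRD
312.7 IRD × 0.7116 = 222.51732 VLD
222.51732 VLD × 0.4628 = 102.981015696 LMN
Net change: 102.981015696 − 100 = 2.981015696 LMN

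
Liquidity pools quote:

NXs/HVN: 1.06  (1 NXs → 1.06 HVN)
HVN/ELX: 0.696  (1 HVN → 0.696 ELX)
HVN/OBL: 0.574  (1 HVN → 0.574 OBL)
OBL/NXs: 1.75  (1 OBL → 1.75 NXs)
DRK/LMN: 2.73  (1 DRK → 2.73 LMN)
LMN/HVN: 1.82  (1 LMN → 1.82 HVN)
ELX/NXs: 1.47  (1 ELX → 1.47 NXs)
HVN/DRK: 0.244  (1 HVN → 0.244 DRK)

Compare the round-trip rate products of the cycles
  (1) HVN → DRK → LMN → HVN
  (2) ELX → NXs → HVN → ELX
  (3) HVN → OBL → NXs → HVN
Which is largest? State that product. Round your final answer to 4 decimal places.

(1) 0.244 × 2.73 × 1.82 = 1.21234
(2) 1.47 × 1.06 × 0.696 = 1.08451
(3) 0.574 × 1.75 × 1.06 = 1.06477
Highest is cycle (1) at 1.2123 (>1, arbitrage).

1.2123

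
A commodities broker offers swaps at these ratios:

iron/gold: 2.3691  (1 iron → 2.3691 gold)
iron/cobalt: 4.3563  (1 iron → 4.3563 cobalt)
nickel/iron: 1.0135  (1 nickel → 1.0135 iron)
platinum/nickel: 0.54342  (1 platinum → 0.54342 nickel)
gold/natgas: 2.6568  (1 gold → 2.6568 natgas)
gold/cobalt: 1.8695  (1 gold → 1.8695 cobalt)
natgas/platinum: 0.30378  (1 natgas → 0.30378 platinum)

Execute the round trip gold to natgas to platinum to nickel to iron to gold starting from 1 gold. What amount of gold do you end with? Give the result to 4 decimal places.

1.0531

1 gold × 2.6568 = 2.6568 natgas
2.6568 natgas × 0.30378 = 0.807082704 platinum
0.807082704 platinum × 0.54342 = 0.43858488300768 nickel
0.43858488300768 nickel × 1.0135 = 0.44450577892828368 iron
0.44450577892828368 iron × 2.3691 = 1.053078640858996866288 gold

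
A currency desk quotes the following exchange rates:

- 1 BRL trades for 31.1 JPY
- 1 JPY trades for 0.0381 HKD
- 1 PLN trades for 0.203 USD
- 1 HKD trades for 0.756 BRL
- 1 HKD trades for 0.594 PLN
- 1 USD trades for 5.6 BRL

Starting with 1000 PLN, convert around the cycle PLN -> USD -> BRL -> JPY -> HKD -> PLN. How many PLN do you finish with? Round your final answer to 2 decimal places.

800.12

1000 PLN × 0.203 = 203 USD
203 USD × 5.6 = 1136.8 BRL
1136.8 BRL × 31.1 = 35354.48 JPY
35354.48 JPY × 0.0381 = 1347.005688 HKD
1347.005688 HKD × 0.594 = 800.121378672 PLN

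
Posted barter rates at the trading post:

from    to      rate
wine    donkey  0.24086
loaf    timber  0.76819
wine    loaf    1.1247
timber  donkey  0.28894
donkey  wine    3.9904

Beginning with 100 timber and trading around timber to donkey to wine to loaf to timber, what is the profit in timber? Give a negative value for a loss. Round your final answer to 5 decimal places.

-0.38392

100 timber × 0.28894 = 28.894 donkey
28.894 donkey × 3.9904 = 115.2986176 wine
115.2986176 wine × 1.1247 = 129.67635521472 loaf
129.67635521472 loaf × 0.76819 = 99.6160793123957568 timber
Net change: 99.6160793123957568 − 100 = -0.3839206876042432 timber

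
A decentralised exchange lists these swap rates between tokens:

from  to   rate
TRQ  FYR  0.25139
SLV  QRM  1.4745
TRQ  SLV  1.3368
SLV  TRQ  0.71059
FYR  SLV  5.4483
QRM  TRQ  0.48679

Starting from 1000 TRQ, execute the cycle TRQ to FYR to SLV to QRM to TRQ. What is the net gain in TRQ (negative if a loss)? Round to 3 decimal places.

1000 TRQ × 0.25139 = 251.39 FYR
251.39 FYR × 5.4483 = 1369.648137 SLV
1369.648137 SLV × 1.4745 = 2019.5461780065 QRM
2019.5461780065 QRM × 0.48679 = 983.094883991784135 TRQ
Net change: 983.094883991784135 − 1000 = -16.905116008215865 TRQ

-16.905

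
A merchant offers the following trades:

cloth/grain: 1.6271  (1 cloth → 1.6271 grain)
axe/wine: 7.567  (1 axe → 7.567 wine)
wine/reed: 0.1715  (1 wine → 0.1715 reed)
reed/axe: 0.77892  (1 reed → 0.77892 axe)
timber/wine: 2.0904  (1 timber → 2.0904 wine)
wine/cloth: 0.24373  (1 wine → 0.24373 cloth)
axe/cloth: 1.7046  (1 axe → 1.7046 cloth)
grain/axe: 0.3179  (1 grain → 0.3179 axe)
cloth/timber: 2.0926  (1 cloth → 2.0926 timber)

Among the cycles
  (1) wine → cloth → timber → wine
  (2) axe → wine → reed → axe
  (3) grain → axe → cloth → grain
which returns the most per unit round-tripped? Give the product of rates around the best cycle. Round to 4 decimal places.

(1) 0.24373 × 2.0926 × 2.0904 = 1.06617
(2) 7.567 × 0.1715 × 0.77892 = 1.01084
(3) 0.3179 × 1.7046 × 1.6271 = 0.88171
Highest is cycle (1) at 1.0662 (>1, arbitrage).

1.0662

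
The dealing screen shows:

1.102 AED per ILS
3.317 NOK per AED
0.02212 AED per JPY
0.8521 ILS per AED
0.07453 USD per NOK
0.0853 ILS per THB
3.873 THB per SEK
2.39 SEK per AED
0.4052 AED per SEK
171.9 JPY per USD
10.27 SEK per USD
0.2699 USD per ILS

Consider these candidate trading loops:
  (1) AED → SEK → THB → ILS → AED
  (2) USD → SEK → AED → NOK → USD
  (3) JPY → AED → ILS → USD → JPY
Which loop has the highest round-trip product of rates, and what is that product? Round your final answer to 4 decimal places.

(1) 2.39 × 3.873 × 0.0853 × 1.102 = 0.87011
(2) 10.27 × 0.4052 × 3.317 × 0.07453 = 1.02877
(3) 0.02212 × 0.8521 × 0.2699 × 171.9 = 0.87449
Highest is cycle (2) at 1.0288 (>1, arbitrage).

1.0288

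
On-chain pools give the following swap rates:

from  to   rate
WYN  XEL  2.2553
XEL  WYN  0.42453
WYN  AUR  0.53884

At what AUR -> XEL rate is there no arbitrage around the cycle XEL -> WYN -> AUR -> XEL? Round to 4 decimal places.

Known legs of the cycle: 0.42453 × 0.53884 = 0.2287537452
For no arbitrage the full-cycle product must be 1, so the missing rate is 1 / 0.2287537452 ≈ 4.371513.

4.3715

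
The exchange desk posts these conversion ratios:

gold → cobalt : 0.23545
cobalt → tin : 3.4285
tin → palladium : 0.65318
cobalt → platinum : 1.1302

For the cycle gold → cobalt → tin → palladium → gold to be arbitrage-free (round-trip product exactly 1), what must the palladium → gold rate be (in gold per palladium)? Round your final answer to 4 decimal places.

Known legs of the cycle: 0.23545 × 3.4285 × 0.65318 = 0.5272732354835
For no arbitrage the full-cycle product must be 1, so the missing rate is 1 / 0.5272732354835 ≈ 1.896550.

1.8965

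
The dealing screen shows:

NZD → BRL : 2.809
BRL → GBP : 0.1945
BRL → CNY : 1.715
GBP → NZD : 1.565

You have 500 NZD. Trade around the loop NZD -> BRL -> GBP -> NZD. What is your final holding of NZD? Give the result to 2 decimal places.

427.52

500 NZD × 2.809 = 1404.5 BRL
1404.5 BRL × 0.1945 = 273.17525 GBP
273.17525 GBP × 1.565 = 427.51926625 NZD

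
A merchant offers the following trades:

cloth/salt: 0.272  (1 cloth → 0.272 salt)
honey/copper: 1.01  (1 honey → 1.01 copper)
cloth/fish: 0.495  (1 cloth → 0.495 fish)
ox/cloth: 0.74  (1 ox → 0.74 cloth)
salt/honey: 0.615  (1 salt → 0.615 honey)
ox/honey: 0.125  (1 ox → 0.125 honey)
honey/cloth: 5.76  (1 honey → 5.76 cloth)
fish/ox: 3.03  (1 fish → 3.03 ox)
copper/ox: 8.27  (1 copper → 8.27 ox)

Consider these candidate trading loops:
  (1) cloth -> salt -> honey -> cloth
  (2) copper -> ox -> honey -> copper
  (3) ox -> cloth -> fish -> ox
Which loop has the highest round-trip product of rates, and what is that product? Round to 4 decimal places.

(1) 0.272 × 0.615 × 5.76 = 0.96353
(2) 8.27 × 0.125 × 1.01 = 1.04409
(3) 0.74 × 0.495 × 3.03 = 1.10989
Highest is cycle (3) at 1.1099 (>1, arbitrage).

1.1099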